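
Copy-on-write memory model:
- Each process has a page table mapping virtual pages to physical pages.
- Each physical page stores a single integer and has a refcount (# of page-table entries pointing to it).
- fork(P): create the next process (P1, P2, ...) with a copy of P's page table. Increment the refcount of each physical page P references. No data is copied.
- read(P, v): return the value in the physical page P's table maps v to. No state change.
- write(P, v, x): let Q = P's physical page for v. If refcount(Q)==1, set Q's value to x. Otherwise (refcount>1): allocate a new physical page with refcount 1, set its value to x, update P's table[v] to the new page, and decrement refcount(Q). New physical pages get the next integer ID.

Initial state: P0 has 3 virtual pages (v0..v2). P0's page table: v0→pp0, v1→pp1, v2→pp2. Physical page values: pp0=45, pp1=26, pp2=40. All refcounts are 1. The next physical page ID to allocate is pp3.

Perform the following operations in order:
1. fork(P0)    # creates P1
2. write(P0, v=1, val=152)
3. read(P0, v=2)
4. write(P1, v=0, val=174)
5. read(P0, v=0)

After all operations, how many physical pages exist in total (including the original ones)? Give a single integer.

Answer: 5

Derivation:
Op 1: fork(P0) -> P1. 3 ppages; refcounts: pp0:2 pp1:2 pp2:2
Op 2: write(P0, v1, 152). refcount(pp1)=2>1 -> COPY to pp3. 4 ppages; refcounts: pp0:2 pp1:1 pp2:2 pp3:1
Op 3: read(P0, v2) -> 40. No state change.
Op 4: write(P1, v0, 174). refcount(pp0)=2>1 -> COPY to pp4. 5 ppages; refcounts: pp0:1 pp1:1 pp2:2 pp3:1 pp4:1
Op 5: read(P0, v0) -> 45. No state change.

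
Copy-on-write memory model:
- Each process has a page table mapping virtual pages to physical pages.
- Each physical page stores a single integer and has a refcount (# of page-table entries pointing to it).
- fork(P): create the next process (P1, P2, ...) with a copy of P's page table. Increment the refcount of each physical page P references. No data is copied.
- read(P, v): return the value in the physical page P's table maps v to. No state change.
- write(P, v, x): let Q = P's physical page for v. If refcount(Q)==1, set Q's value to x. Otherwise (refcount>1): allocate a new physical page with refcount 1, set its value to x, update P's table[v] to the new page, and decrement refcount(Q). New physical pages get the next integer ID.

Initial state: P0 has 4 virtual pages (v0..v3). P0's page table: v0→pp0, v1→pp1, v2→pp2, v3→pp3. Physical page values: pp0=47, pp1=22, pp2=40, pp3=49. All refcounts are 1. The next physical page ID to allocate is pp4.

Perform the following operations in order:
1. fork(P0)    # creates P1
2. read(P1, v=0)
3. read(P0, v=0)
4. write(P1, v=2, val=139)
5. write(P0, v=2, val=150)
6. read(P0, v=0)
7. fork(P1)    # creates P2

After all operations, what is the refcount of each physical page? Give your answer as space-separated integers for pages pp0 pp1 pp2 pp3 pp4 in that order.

Op 1: fork(P0) -> P1. 4 ppages; refcounts: pp0:2 pp1:2 pp2:2 pp3:2
Op 2: read(P1, v0) -> 47. No state change.
Op 3: read(P0, v0) -> 47. No state change.
Op 4: write(P1, v2, 139). refcount(pp2)=2>1 -> COPY to pp4. 5 ppages; refcounts: pp0:2 pp1:2 pp2:1 pp3:2 pp4:1
Op 5: write(P0, v2, 150). refcount(pp2)=1 -> write in place. 5 ppages; refcounts: pp0:2 pp1:2 pp2:1 pp3:2 pp4:1
Op 6: read(P0, v0) -> 47. No state change.
Op 7: fork(P1) -> P2. 5 ppages; refcounts: pp0:3 pp1:3 pp2:1 pp3:3 pp4:2

Answer: 3 3 1 3 2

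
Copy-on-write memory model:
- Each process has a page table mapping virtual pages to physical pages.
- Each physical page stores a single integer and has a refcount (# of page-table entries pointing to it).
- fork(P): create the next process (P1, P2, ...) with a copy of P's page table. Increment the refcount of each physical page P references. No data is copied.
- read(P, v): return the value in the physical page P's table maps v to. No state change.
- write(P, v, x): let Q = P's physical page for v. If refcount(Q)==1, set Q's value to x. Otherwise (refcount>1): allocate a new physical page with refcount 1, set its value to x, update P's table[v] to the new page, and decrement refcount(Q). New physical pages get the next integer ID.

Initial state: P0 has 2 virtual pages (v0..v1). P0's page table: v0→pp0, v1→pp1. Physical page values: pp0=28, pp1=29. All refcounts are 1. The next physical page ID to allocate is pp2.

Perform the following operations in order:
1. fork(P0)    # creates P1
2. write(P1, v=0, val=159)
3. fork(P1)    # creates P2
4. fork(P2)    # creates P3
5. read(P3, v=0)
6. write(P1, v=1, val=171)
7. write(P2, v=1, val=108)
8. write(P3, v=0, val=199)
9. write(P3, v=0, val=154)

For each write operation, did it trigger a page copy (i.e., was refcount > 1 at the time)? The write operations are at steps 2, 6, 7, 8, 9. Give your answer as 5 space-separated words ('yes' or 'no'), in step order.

Op 1: fork(P0) -> P1. 2 ppages; refcounts: pp0:2 pp1:2
Op 2: write(P1, v0, 159). refcount(pp0)=2>1 -> COPY to pp2. 3 ppages; refcounts: pp0:1 pp1:2 pp2:1
Op 3: fork(P1) -> P2. 3 ppages; refcounts: pp0:1 pp1:3 pp2:2
Op 4: fork(P2) -> P3. 3 ppages; refcounts: pp0:1 pp1:4 pp2:3
Op 5: read(P3, v0) -> 159. No state change.
Op 6: write(P1, v1, 171). refcount(pp1)=4>1 -> COPY to pp3. 4 ppages; refcounts: pp0:1 pp1:3 pp2:3 pp3:1
Op 7: write(P2, v1, 108). refcount(pp1)=3>1 -> COPY to pp4. 5 ppages; refcounts: pp0:1 pp1:2 pp2:3 pp3:1 pp4:1
Op 8: write(P3, v0, 199). refcount(pp2)=3>1 -> COPY to pp5. 6 ppages; refcounts: pp0:1 pp1:2 pp2:2 pp3:1 pp4:1 pp5:1
Op 9: write(P3, v0, 154). refcount(pp5)=1 -> write in place. 6 ppages; refcounts: pp0:1 pp1:2 pp2:2 pp3:1 pp4:1 pp5:1

yes yes yes yes no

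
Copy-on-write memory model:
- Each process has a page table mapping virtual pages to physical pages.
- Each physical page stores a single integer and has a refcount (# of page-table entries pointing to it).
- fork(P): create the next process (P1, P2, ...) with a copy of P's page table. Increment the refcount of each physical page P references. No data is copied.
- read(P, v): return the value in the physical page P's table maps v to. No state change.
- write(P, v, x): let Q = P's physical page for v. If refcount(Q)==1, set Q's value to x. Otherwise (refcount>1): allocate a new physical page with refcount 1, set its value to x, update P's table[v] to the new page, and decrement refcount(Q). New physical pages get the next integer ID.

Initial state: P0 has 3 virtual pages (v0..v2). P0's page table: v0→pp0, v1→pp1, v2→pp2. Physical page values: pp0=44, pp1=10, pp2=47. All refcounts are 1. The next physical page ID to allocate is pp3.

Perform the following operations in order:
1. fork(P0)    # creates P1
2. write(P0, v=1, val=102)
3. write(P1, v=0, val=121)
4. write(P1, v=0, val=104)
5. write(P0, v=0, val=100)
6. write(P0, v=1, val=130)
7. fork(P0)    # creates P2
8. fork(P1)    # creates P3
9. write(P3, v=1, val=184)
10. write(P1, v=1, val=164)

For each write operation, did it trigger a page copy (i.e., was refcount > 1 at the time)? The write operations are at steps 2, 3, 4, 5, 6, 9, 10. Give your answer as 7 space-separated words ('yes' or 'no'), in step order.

Op 1: fork(P0) -> P1. 3 ppages; refcounts: pp0:2 pp1:2 pp2:2
Op 2: write(P0, v1, 102). refcount(pp1)=2>1 -> COPY to pp3. 4 ppages; refcounts: pp0:2 pp1:1 pp2:2 pp3:1
Op 3: write(P1, v0, 121). refcount(pp0)=2>1 -> COPY to pp4. 5 ppages; refcounts: pp0:1 pp1:1 pp2:2 pp3:1 pp4:1
Op 4: write(P1, v0, 104). refcount(pp4)=1 -> write in place. 5 ppages; refcounts: pp0:1 pp1:1 pp2:2 pp3:1 pp4:1
Op 5: write(P0, v0, 100). refcount(pp0)=1 -> write in place. 5 ppages; refcounts: pp0:1 pp1:1 pp2:2 pp3:1 pp4:1
Op 6: write(P0, v1, 130). refcount(pp3)=1 -> write in place. 5 ppages; refcounts: pp0:1 pp1:1 pp2:2 pp3:1 pp4:1
Op 7: fork(P0) -> P2. 5 ppages; refcounts: pp0:2 pp1:1 pp2:3 pp3:2 pp4:1
Op 8: fork(P1) -> P3. 5 ppages; refcounts: pp0:2 pp1:2 pp2:4 pp3:2 pp4:2
Op 9: write(P3, v1, 184). refcount(pp1)=2>1 -> COPY to pp5. 6 ppages; refcounts: pp0:2 pp1:1 pp2:4 pp3:2 pp4:2 pp5:1
Op 10: write(P1, v1, 164). refcount(pp1)=1 -> write in place. 6 ppages; refcounts: pp0:2 pp1:1 pp2:4 pp3:2 pp4:2 pp5:1

yes yes no no no yes no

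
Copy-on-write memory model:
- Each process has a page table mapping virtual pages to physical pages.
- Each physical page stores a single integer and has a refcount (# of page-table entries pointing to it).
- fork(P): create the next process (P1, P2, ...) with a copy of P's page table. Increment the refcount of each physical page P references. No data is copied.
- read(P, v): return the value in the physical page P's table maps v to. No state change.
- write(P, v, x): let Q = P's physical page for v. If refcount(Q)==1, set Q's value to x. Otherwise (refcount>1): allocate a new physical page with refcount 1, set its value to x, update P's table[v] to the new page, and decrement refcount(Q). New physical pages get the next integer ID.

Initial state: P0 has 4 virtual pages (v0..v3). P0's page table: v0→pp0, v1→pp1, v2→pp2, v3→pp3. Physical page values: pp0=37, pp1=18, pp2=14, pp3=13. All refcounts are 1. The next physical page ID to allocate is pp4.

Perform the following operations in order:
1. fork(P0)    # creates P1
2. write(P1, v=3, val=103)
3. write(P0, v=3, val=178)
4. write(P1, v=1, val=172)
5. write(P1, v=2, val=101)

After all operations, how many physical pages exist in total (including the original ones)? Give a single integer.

Answer: 7

Derivation:
Op 1: fork(P0) -> P1. 4 ppages; refcounts: pp0:2 pp1:2 pp2:2 pp3:2
Op 2: write(P1, v3, 103). refcount(pp3)=2>1 -> COPY to pp4. 5 ppages; refcounts: pp0:2 pp1:2 pp2:2 pp3:1 pp4:1
Op 3: write(P0, v3, 178). refcount(pp3)=1 -> write in place. 5 ppages; refcounts: pp0:2 pp1:2 pp2:2 pp3:1 pp4:1
Op 4: write(P1, v1, 172). refcount(pp1)=2>1 -> COPY to pp5. 6 ppages; refcounts: pp0:2 pp1:1 pp2:2 pp3:1 pp4:1 pp5:1
Op 5: write(P1, v2, 101). refcount(pp2)=2>1 -> COPY to pp6. 7 ppages; refcounts: pp0:2 pp1:1 pp2:1 pp3:1 pp4:1 pp5:1 pp6:1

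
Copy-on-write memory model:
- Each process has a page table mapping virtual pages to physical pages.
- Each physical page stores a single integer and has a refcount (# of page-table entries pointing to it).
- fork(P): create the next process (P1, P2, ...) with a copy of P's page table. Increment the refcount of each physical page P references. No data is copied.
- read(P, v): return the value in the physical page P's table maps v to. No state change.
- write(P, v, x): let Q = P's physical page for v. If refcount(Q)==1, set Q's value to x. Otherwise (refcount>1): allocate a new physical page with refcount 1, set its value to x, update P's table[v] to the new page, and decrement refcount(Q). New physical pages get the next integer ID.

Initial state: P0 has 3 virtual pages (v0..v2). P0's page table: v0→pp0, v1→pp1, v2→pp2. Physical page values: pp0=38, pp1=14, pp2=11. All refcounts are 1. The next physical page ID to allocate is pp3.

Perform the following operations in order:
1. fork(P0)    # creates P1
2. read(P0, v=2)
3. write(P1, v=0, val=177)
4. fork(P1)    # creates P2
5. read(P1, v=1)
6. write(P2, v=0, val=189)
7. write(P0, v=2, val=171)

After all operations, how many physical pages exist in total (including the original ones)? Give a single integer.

Answer: 6

Derivation:
Op 1: fork(P0) -> P1. 3 ppages; refcounts: pp0:2 pp1:2 pp2:2
Op 2: read(P0, v2) -> 11. No state change.
Op 3: write(P1, v0, 177). refcount(pp0)=2>1 -> COPY to pp3. 4 ppages; refcounts: pp0:1 pp1:2 pp2:2 pp3:1
Op 4: fork(P1) -> P2. 4 ppages; refcounts: pp0:1 pp1:3 pp2:3 pp3:2
Op 5: read(P1, v1) -> 14. No state change.
Op 6: write(P2, v0, 189). refcount(pp3)=2>1 -> COPY to pp4. 5 ppages; refcounts: pp0:1 pp1:3 pp2:3 pp3:1 pp4:1
Op 7: write(P0, v2, 171). refcount(pp2)=3>1 -> COPY to pp5. 6 ppages; refcounts: pp0:1 pp1:3 pp2:2 pp3:1 pp4:1 pp5:1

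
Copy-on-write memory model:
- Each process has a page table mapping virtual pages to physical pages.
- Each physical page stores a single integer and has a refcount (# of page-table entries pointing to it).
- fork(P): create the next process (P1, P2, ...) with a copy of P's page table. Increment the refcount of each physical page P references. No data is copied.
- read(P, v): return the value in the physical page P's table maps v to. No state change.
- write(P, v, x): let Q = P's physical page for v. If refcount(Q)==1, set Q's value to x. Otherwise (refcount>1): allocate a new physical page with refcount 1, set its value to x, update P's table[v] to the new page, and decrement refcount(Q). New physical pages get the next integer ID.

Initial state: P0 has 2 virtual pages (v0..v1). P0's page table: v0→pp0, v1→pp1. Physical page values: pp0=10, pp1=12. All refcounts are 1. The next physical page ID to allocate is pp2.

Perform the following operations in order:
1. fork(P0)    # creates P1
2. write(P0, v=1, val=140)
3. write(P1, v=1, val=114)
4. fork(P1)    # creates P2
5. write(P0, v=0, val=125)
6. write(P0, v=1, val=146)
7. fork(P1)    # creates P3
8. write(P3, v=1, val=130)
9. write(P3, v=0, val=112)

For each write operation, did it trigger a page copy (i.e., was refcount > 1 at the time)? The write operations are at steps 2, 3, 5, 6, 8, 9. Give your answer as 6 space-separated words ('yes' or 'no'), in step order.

Op 1: fork(P0) -> P1. 2 ppages; refcounts: pp0:2 pp1:2
Op 2: write(P0, v1, 140). refcount(pp1)=2>1 -> COPY to pp2. 3 ppages; refcounts: pp0:2 pp1:1 pp2:1
Op 3: write(P1, v1, 114). refcount(pp1)=1 -> write in place. 3 ppages; refcounts: pp0:2 pp1:1 pp2:1
Op 4: fork(P1) -> P2. 3 ppages; refcounts: pp0:3 pp1:2 pp2:1
Op 5: write(P0, v0, 125). refcount(pp0)=3>1 -> COPY to pp3. 4 ppages; refcounts: pp0:2 pp1:2 pp2:1 pp3:1
Op 6: write(P0, v1, 146). refcount(pp2)=1 -> write in place. 4 ppages; refcounts: pp0:2 pp1:2 pp2:1 pp3:1
Op 7: fork(P1) -> P3. 4 ppages; refcounts: pp0:3 pp1:3 pp2:1 pp3:1
Op 8: write(P3, v1, 130). refcount(pp1)=3>1 -> COPY to pp4. 5 ppages; refcounts: pp0:3 pp1:2 pp2:1 pp3:1 pp4:1
Op 9: write(P3, v0, 112). refcount(pp0)=3>1 -> COPY to pp5. 6 ppages; refcounts: pp0:2 pp1:2 pp2:1 pp3:1 pp4:1 pp5:1

yes no yes no yes yes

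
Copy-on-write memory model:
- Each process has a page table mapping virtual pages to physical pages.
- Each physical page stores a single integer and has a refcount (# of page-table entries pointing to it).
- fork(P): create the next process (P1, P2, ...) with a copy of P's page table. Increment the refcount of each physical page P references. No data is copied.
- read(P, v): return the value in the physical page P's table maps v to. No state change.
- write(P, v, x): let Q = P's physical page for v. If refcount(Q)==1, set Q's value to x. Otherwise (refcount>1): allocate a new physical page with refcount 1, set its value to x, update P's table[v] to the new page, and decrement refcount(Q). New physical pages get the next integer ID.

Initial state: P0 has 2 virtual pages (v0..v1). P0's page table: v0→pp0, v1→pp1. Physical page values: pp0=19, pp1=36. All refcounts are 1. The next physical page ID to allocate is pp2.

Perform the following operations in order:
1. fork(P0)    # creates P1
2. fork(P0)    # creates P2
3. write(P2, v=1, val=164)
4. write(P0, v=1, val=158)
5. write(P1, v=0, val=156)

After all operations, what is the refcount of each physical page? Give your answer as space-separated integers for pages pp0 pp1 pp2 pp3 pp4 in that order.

Answer: 2 1 1 1 1

Derivation:
Op 1: fork(P0) -> P1. 2 ppages; refcounts: pp0:2 pp1:2
Op 2: fork(P0) -> P2. 2 ppages; refcounts: pp0:3 pp1:3
Op 3: write(P2, v1, 164). refcount(pp1)=3>1 -> COPY to pp2. 3 ppages; refcounts: pp0:3 pp1:2 pp2:1
Op 4: write(P0, v1, 158). refcount(pp1)=2>1 -> COPY to pp3. 4 ppages; refcounts: pp0:3 pp1:1 pp2:1 pp3:1
Op 5: write(P1, v0, 156). refcount(pp0)=3>1 -> COPY to pp4. 5 ppages; refcounts: pp0:2 pp1:1 pp2:1 pp3:1 pp4:1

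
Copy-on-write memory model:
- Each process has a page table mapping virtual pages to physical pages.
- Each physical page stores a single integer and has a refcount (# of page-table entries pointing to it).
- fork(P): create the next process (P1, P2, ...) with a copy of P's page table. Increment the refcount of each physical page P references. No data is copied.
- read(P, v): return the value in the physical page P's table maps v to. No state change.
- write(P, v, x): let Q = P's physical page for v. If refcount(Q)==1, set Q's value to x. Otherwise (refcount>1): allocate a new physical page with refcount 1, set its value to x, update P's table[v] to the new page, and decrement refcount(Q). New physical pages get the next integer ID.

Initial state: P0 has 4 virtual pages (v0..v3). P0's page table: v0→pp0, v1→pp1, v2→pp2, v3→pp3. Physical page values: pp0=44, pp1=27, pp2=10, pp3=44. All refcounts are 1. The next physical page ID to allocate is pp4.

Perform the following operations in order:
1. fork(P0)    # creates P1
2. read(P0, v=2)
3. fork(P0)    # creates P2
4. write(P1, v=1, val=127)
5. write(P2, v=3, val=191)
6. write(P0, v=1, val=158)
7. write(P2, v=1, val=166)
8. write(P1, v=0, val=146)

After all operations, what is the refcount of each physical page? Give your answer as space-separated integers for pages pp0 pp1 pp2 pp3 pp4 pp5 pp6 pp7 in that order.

Answer: 2 1 3 2 1 1 1 1

Derivation:
Op 1: fork(P0) -> P1. 4 ppages; refcounts: pp0:2 pp1:2 pp2:2 pp3:2
Op 2: read(P0, v2) -> 10. No state change.
Op 3: fork(P0) -> P2. 4 ppages; refcounts: pp0:3 pp1:3 pp2:3 pp3:3
Op 4: write(P1, v1, 127). refcount(pp1)=3>1 -> COPY to pp4. 5 ppages; refcounts: pp0:3 pp1:2 pp2:3 pp3:3 pp4:1
Op 5: write(P2, v3, 191). refcount(pp3)=3>1 -> COPY to pp5. 6 ppages; refcounts: pp0:3 pp1:2 pp2:3 pp3:2 pp4:1 pp5:1
Op 6: write(P0, v1, 158). refcount(pp1)=2>1 -> COPY to pp6. 7 ppages; refcounts: pp0:3 pp1:1 pp2:3 pp3:2 pp4:1 pp5:1 pp6:1
Op 7: write(P2, v1, 166). refcount(pp1)=1 -> write in place. 7 ppages; refcounts: pp0:3 pp1:1 pp2:3 pp3:2 pp4:1 pp5:1 pp6:1
Op 8: write(P1, v0, 146). refcount(pp0)=3>1 -> COPY to pp7. 8 ppages; refcounts: pp0:2 pp1:1 pp2:3 pp3:2 pp4:1 pp5:1 pp6:1 pp7:1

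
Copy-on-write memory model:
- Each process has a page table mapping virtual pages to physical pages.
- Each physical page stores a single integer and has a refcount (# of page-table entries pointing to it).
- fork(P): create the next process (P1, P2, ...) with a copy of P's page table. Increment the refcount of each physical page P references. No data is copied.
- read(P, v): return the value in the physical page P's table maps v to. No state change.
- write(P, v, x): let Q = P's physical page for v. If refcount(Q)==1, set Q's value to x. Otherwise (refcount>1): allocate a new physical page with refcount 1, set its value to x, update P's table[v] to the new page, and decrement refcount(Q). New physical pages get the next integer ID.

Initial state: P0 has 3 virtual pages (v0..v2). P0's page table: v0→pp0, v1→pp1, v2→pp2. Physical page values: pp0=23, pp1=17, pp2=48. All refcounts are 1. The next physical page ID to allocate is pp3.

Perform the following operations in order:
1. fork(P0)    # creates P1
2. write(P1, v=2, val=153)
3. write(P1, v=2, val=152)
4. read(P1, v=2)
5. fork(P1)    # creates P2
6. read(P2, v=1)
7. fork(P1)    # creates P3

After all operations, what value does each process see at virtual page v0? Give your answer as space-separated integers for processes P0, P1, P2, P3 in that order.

Answer: 23 23 23 23

Derivation:
Op 1: fork(P0) -> P1. 3 ppages; refcounts: pp0:2 pp1:2 pp2:2
Op 2: write(P1, v2, 153). refcount(pp2)=2>1 -> COPY to pp3. 4 ppages; refcounts: pp0:2 pp1:2 pp2:1 pp3:1
Op 3: write(P1, v2, 152). refcount(pp3)=1 -> write in place. 4 ppages; refcounts: pp0:2 pp1:2 pp2:1 pp3:1
Op 4: read(P1, v2) -> 152. No state change.
Op 5: fork(P1) -> P2. 4 ppages; refcounts: pp0:3 pp1:3 pp2:1 pp3:2
Op 6: read(P2, v1) -> 17. No state change.
Op 7: fork(P1) -> P3. 4 ppages; refcounts: pp0:4 pp1:4 pp2:1 pp3:3
P0: v0 -> pp0 = 23
P1: v0 -> pp0 = 23
P2: v0 -> pp0 = 23
P3: v0 -> pp0 = 23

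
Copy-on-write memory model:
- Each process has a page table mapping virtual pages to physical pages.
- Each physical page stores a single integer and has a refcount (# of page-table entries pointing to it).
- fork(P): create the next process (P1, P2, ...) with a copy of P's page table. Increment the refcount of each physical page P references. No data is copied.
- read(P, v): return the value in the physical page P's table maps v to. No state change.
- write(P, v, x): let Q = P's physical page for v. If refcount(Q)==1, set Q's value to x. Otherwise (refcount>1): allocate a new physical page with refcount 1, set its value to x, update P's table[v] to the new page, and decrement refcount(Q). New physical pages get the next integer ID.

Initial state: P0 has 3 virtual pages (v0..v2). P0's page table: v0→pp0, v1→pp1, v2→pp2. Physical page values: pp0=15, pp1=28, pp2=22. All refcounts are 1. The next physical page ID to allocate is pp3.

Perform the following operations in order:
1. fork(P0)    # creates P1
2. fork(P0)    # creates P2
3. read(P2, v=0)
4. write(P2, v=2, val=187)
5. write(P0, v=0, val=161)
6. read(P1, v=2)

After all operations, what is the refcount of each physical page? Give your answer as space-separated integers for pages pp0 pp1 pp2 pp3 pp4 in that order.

Answer: 2 3 2 1 1

Derivation:
Op 1: fork(P0) -> P1. 3 ppages; refcounts: pp0:2 pp1:2 pp2:2
Op 2: fork(P0) -> P2. 3 ppages; refcounts: pp0:3 pp1:3 pp2:3
Op 3: read(P2, v0) -> 15. No state change.
Op 4: write(P2, v2, 187). refcount(pp2)=3>1 -> COPY to pp3. 4 ppages; refcounts: pp0:3 pp1:3 pp2:2 pp3:1
Op 5: write(P0, v0, 161). refcount(pp0)=3>1 -> COPY to pp4. 5 ppages; refcounts: pp0:2 pp1:3 pp2:2 pp3:1 pp4:1
Op 6: read(P1, v2) -> 22. No state change.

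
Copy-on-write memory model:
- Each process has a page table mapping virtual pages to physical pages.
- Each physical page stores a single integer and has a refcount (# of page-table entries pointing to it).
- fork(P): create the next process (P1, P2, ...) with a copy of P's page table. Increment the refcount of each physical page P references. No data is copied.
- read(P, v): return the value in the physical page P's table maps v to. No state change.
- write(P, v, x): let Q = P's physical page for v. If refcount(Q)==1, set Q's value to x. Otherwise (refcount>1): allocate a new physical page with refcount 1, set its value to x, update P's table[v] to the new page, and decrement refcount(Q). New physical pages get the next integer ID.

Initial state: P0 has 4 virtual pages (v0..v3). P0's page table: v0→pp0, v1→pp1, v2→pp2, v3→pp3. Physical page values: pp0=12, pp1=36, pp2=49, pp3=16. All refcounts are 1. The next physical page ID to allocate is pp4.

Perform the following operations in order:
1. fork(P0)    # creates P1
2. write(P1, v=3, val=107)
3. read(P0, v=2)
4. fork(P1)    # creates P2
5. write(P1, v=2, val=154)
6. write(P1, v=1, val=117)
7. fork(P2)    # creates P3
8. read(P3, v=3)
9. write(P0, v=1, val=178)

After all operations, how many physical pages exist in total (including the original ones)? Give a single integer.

Op 1: fork(P0) -> P1. 4 ppages; refcounts: pp0:2 pp1:2 pp2:2 pp3:2
Op 2: write(P1, v3, 107). refcount(pp3)=2>1 -> COPY to pp4. 5 ppages; refcounts: pp0:2 pp1:2 pp2:2 pp3:1 pp4:1
Op 3: read(P0, v2) -> 49. No state change.
Op 4: fork(P1) -> P2. 5 ppages; refcounts: pp0:3 pp1:3 pp2:3 pp3:1 pp4:2
Op 5: write(P1, v2, 154). refcount(pp2)=3>1 -> COPY to pp5. 6 ppages; refcounts: pp0:3 pp1:3 pp2:2 pp3:1 pp4:2 pp5:1
Op 6: write(P1, v1, 117). refcount(pp1)=3>1 -> COPY to pp6. 7 ppages; refcounts: pp0:3 pp1:2 pp2:2 pp3:1 pp4:2 pp5:1 pp6:1
Op 7: fork(P2) -> P3. 7 ppages; refcounts: pp0:4 pp1:3 pp2:3 pp3:1 pp4:3 pp5:1 pp6:1
Op 8: read(P3, v3) -> 107. No state change.
Op 9: write(P0, v1, 178). refcount(pp1)=3>1 -> COPY to pp7. 8 ppages; refcounts: pp0:4 pp1:2 pp2:3 pp3:1 pp4:3 pp5:1 pp6:1 pp7:1

Answer: 8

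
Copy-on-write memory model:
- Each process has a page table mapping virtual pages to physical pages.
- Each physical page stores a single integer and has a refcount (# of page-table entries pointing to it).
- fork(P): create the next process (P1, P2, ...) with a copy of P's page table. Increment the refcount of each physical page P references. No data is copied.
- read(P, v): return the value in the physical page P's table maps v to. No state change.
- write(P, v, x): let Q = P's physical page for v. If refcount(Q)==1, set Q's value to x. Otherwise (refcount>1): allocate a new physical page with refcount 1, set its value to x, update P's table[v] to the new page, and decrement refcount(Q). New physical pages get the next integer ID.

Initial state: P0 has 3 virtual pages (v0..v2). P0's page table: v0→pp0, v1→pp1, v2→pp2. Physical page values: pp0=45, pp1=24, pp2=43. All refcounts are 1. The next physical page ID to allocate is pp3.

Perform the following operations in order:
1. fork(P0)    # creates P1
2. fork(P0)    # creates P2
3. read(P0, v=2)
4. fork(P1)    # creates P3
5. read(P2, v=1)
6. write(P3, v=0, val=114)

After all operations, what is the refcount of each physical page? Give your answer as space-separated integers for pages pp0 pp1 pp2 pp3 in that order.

Op 1: fork(P0) -> P1. 3 ppages; refcounts: pp0:2 pp1:2 pp2:2
Op 2: fork(P0) -> P2. 3 ppages; refcounts: pp0:3 pp1:3 pp2:3
Op 3: read(P0, v2) -> 43. No state change.
Op 4: fork(P1) -> P3. 3 ppages; refcounts: pp0:4 pp1:4 pp2:4
Op 5: read(P2, v1) -> 24. No state change.
Op 6: write(P3, v0, 114). refcount(pp0)=4>1 -> COPY to pp3. 4 ppages; refcounts: pp0:3 pp1:4 pp2:4 pp3:1

Answer: 3 4 4 1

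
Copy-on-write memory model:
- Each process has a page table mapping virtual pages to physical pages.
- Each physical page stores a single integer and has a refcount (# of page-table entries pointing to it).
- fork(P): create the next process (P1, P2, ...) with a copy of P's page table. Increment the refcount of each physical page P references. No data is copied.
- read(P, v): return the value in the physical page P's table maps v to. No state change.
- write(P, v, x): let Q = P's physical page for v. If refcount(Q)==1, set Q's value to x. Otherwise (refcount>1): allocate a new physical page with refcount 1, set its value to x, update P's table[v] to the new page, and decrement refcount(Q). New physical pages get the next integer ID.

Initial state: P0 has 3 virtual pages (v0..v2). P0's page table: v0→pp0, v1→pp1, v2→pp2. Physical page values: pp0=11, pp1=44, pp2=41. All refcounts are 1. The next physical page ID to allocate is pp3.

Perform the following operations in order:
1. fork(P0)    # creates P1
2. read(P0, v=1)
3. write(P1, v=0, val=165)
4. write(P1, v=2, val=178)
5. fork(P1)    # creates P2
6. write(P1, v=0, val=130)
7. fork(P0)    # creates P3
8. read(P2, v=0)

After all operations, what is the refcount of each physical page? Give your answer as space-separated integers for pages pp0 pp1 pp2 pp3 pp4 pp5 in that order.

Op 1: fork(P0) -> P1. 3 ppages; refcounts: pp0:2 pp1:2 pp2:2
Op 2: read(P0, v1) -> 44. No state change.
Op 3: write(P1, v0, 165). refcount(pp0)=2>1 -> COPY to pp3. 4 ppages; refcounts: pp0:1 pp1:2 pp2:2 pp3:1
Op 4: write(P1, v2, 178). refcount(pp2)=2>1 -> COPY to pp4. 5 ppages; refcounts: pp0:1 pp1:2 pp2:1 pp3:1 pp4:1
Op 5: fork(P1) -> P2. 5 ppages; refcounts: pp0:1 pp1:3 pp2:1 pp3:2 pp4:2
Op 6: write(P1, v0, 130). refcount(pp3)=2>1 -> COPY to pp5. 6 ppages; refcounts: pp0:1 pp1:3 pp2:1 pp3:1 pp4:2 pp5:1
Op 7: fork(P0) -> P3. 6 ppages; refcounts: pp0:2 pp1:4 pp2:2 pp3:1 pp4:2 pp5:1
Op 8: read(P2, v0) -> 165. No state change.

Answer: 2 4 2 1 2 1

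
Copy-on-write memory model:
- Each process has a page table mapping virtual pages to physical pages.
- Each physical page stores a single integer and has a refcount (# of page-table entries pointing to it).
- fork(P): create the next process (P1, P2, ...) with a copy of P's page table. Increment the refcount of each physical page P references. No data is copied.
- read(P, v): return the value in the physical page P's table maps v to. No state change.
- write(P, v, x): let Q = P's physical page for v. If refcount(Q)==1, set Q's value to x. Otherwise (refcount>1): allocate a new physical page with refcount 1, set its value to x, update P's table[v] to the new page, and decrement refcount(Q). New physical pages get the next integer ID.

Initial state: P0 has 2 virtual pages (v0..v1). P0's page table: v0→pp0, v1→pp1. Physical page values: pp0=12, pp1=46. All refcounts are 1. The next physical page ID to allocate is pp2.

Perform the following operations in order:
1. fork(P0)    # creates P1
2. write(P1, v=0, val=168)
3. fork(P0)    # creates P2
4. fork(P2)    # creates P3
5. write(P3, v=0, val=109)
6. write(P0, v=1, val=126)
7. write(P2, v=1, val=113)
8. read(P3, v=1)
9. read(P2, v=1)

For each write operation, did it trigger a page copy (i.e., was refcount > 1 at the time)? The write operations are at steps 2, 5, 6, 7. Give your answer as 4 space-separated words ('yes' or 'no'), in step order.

Op 1: fork(P0) -> P1. 2 ppages; refcounts: pp0:2 pp1:2
Op 2: write(P1, v0, 168). refcount(pp0)=2>1 -> COPY to pp2. 3 ppages; refcounts: pp0:1 pp1:2 pp2:1
Op 3: fork(P0) -> P2. 3 ppages; refcounts: pp0:2 pp1:3 pp2:1
Op 4: fork(P2) -> P3. 3 ppages; refcounts: pp0:3 pp1:4 pp2:1
Op 5: write(P3, v0, 109). refcount(pp0)=3>1 -> COPY to pp3. 4 ppages; refcounts: pp0:2 pp1:4 pp2:1 pp3:1
Op 6: write(P0, v1, 126). refcount(pp1)=4>1 -> COPY to pp4. 5 ppages; refcounts: pp0:2 pp1:3 pp2:1 pp3:1 pp4:1
Op 7: write(P2, v1, 113). refcount(pp1)=3>1 -> COPY to pp5. 6 ppages; refcounts: pp0:2 pp1:2 pp2:1 pp3:1 pp4:1 pp5:1
Op 8: read(P3, v1) -> 46. No state change.
Op 9: read(P2, v1) -> 113. No state change.

yes yes yes yes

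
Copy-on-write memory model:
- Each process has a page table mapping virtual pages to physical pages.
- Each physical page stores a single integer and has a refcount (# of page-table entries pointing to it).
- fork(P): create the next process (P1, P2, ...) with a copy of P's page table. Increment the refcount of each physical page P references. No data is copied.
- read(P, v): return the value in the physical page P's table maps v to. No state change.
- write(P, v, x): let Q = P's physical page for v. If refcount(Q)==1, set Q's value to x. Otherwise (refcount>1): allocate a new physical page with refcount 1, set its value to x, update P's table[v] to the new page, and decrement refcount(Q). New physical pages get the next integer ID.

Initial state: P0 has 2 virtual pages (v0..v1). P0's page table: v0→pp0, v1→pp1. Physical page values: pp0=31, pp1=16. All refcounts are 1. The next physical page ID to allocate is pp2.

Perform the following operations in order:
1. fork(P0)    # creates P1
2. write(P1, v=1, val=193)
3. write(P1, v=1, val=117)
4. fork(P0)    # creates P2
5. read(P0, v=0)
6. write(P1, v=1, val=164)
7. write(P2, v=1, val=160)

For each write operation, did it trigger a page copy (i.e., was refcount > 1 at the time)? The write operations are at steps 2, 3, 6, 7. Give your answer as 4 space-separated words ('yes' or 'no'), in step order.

Op 1: fork(P0) -> P1. 2 ppages; refcounts: pp0:2 pp1:2
Op 2: write(P1, v1, 193). refcount(pp1)=2>1 -> COPY to pp2. 3 ppages; refcounts: pp0:2 pp1:1 pp2:1
Op 3: write(P1, v1, 117). refcount(pp2)=1 -> write in place. 3 ppages; refcounts: pp0:2 pp1:1 pp2:1
Op 4: fork(P0) -> P2. 3 ppages; refcounts: pp0:3 pp1:2 pp2:1
Op 5: read(P0, v0) -> 31. No state change.
Op 6: write(P1, v1, 164). refcount(pp2)=1 -> write in place. 3 ppages; refcounts: pp0:3 pp1:2 pp2:1
Op 7: write(P2, v1, 160). refcount(pp1)=2>1 -> COPY to pp3. 4 ppages; refcounts: pp0:3 pp1:1 pp2:1 pp3:1

yes no no yes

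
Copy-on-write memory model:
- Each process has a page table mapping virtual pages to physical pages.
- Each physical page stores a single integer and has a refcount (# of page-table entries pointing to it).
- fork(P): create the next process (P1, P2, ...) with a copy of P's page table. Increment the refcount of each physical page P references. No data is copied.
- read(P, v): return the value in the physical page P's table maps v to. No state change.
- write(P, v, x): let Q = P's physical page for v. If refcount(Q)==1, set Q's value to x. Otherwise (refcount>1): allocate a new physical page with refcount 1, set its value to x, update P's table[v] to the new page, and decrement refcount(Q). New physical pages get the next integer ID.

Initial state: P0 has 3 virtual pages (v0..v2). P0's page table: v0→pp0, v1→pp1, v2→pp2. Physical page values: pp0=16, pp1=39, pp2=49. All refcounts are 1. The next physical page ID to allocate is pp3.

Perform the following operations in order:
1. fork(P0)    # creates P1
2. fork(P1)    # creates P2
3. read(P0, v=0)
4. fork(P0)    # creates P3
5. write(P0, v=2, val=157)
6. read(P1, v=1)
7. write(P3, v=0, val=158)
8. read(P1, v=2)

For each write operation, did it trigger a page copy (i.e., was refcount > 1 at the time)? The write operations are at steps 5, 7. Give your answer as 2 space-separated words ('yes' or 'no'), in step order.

Op 1: fork(P0) -> P1. 3 ppages; refcounts: pp0:2 pp1:2 pp2:2
Op 2: fork(P1) -> P2. 3 ppages; refcounts: pp0:3 pp1:3 pp2:3
Op 3: read(P0, v0) -> 16. No state change.
Op 4: fork(P0) -> P3. 3 ppages; refcounts: pp0:4 pp1:4 pp2:4
Op 5: write(P0, v2, 157). refcount(pp2)=4>1 -> COPY to pp3. 4 ppages; refcounts: pp0:4 pp1:4 pp2:3 pp3:1
Op 6: read(P1, v1) -> 39. No state change.
Op 7: write(P3, v0, 158). refcount(pp0)=4>1 -> COPY to pp4. 5 ppages; refcounts: pp0:3 pp1:4 pp2:3 pp3:1 pp4:1
Op 8: read(P1, v2) -> 49. No state change.

yes yes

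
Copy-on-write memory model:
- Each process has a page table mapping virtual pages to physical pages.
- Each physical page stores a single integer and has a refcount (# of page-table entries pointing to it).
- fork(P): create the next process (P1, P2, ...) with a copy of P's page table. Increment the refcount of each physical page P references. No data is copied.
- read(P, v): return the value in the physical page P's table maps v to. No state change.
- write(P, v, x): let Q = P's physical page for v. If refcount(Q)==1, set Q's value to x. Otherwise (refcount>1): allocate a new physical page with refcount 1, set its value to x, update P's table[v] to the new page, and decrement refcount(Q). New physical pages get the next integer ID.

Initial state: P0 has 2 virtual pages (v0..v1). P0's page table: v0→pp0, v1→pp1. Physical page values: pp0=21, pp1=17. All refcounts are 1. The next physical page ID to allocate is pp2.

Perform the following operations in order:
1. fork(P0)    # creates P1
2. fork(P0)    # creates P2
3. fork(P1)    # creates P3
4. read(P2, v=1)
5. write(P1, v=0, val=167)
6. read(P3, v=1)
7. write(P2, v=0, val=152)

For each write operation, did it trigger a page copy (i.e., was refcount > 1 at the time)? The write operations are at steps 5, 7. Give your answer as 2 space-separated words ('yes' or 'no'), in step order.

Op 1: fork(P0) -> P1. 2 ppages; refcounts: pp0:2 pp1:2
Op 2: fork(P0) -> P2. 2 ppages; refcounts: pp0:3 pp1:3
Op 3: fork(P1) -> P3. 2 ppages; refcounts: pp0:4 pp1:4
Op 4: read(P2, v1) -> 17. No state change.
Op 5: write(P1, v0, 167). refcount(pp0)=4>1 -> COPY to pp2. 3 ppages; refcounts: pp0:3 pp1:4 pp2:1
Op 6: read(P3, v1) -> 17. No state change.
Op 7: write(P2, v0, 152). refcount(pp0)=3>1 -> COPY to pp3. 4 ppages; refcounts: pp0:2 pp1:4 pp2:1 pp3:1

yes yes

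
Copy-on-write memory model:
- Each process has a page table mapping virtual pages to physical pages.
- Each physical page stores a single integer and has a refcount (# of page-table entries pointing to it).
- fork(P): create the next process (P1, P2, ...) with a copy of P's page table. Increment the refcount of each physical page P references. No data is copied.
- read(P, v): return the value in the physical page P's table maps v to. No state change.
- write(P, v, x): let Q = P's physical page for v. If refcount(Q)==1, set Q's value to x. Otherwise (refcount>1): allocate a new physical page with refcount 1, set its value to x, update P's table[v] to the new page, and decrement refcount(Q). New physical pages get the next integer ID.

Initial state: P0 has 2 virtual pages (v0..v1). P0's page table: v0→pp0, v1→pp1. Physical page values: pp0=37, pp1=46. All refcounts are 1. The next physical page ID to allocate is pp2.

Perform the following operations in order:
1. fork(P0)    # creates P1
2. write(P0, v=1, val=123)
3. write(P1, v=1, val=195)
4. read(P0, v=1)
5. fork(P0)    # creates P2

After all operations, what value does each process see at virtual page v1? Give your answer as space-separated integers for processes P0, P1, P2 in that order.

Op 1: fork(P0) -> P1. 2 ppages; refcounts: pp0:2 pp1:2
Op 2: write(P0, v1, 123). refcount(pp1)=2>1 -> COPY to pp2. 3 ppages; refcounts: pp0:2 pp1:1 pp2:1
Op 3: write(P1, v1, 195). refcount(pp1)=1 -> write in place. 3 ppages; refcounts: pp0:2 pp1:1 pp2:1
Op 4: read(P0, v1) -> 123. No state change.
Op 5: fork(P0) -> P2. 3 ppages; refcounts: pp0:3 pp1:1 pp2:2
P0: v1 -> pp2 = 123
P1: v1 -> pp1 = 195
P2: v1 -> pp2 = 123

Answer: 123 195 123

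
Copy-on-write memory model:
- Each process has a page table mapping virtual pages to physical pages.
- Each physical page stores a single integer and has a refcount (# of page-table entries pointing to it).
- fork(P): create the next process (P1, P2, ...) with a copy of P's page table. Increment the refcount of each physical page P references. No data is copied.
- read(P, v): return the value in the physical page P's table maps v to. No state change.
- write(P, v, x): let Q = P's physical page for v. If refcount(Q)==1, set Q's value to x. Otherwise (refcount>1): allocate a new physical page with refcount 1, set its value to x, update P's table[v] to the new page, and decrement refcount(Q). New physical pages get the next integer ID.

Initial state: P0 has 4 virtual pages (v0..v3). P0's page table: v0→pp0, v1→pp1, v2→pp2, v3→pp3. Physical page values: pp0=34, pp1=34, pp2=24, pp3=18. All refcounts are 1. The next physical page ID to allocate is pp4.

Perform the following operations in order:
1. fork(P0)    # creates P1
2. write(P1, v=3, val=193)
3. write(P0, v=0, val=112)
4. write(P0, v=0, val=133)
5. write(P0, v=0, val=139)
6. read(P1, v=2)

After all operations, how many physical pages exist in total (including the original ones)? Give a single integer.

Answer: 6

Derivation:
Op 1: fork(P0) -> P1. 4 ppages; refcounts: pp0:2 pp1:2 pp2:2 pp3:2
Op 2: write(P1, v3, 193). refcount(pp3)=2>1 -> COPY to pp4. 5 ppages; refcounts: pp0:2 pp1:2 pp2:2 pp3:1 pp4:1
Op 3: write(P0, v0, 112). refcount(pp0)=2>1 -> COPY to pp5. 6 ppages; refcounts: pp0:1 pp1:2 pp2:2 pp3:1 pp4:1 pp5:1
Op 4: write(P0, v0, 133). refcount(pp5)=1 -> write in place. 6 ppages; refcounts: pp0:1 pp1:2 pp2:2 pp3:1 pp4:1 pp5:1
Op 5: write(P0, v0, 139). refcount(pp5)=1 -> write in place. 6 ppages; refcounts: pp0:1 pp1:2 pp2:2 pp3:1 pp4:1 pp5:1
Op 6: read(P1, v2) -> 24. No state change.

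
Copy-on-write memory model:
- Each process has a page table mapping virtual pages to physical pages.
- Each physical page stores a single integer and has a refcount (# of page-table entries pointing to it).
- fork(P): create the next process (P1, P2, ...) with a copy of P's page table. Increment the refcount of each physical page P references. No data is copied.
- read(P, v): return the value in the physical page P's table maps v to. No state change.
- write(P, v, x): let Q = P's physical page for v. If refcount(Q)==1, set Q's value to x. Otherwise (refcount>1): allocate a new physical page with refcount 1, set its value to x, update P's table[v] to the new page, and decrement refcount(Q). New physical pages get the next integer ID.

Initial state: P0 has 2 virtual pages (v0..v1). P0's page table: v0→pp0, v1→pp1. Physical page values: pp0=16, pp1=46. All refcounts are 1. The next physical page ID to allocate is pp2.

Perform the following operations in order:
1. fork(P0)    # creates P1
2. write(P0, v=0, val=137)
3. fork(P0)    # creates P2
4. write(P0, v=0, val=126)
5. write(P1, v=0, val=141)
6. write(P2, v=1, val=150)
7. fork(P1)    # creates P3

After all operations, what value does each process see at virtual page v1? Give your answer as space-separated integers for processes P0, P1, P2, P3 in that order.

Op 1: fork(P0) -> P1. 2 ppages; refcounts: pp0:2 pp1:2
Op 2: write(P0, v0, 137). refcount(pp0)=2>1 -> COPY to pp2. 3 ppages; refcounts: pp0:1 pp1:2 pp2:1
Op 3: fork(P0) -> P2. 3 ppages; refcounts: pp0:1 pp1:3 pp2:2
Op 4: write(P0, v0, 126). refcount(pp2)=2>1 -> COPY to pp3. 4 ppages; refcounts: pp0:1 pp1:3 pp2:1 pp3:1
Op 5: write(P1, v0, 141). refcount(pp0)=1 -> write in place. 4 ppages; refcounts: pp0:1 pp1:3 pp2:1 pp3:1
Op 6: write(P2, v1, 150). refcount(pp1)=3>1 -> COPY to pp4. 5 ppages; refcounts: pp0:1 pp1:2 pp2:1 pp3:1 pp4:1
Op 7: fork(P1) -> P3. 5 ppages; refcounts: pp0:2 pp1:3 pp2:1 pp3:1 pp4:1
P0: v1 -> pp1 = 46
P1: v1 -> pp1 = 46
P2: v1 -> pp4 = 150
P3: v1 -> pp1 = 46

Answer: 46 46 150 46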